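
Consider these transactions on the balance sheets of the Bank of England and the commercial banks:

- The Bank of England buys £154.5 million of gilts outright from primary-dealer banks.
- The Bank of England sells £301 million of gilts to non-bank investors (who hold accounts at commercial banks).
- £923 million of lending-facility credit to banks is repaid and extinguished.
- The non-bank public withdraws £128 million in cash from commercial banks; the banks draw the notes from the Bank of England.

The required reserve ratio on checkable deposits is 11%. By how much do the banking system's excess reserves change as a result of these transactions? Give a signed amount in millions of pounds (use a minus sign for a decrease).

-£1150.31 million

OMO purchase (from banks) £154.5 million: reserves +£154.5M, deposits 0.
Asset sale (to non-banks) £301 million: reserves −£301M, deposits −£301M.
Discount-window repayment £923 million: reserves −£923M, deposits 0.
Currency withdrawal £128 million: reserves −£128M, deposits −£128M.
Totals: Δreserves = −£1197.5M, Δdeposits = −£429M.
Δrequired reserves = 11% × −£429M = −£47.19M.
Δexcess reserves = Δreserves − Δrequired = −£1197.5M − (−£47.19M) = -£1150.31 million.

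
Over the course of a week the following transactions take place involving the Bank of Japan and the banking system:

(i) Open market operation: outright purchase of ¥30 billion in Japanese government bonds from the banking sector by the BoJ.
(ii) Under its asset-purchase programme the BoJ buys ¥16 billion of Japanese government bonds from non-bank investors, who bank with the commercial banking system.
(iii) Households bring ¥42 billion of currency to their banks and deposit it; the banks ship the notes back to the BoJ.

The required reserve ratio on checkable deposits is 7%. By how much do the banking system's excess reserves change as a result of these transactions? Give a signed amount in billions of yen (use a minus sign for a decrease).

+¥83.94 billion

OMO purchase (from banks) ¥30 billion: reserves +¥30B, deposits 0.
Asset purchase (from non-banks) ¥16 billion: reserves +¥16B, deposits +¥16B.
Currency deposit ¥42 billion: reserves +¥42B, deposits +¥42B.
Totals: Δreserves = +¥88B, Δdeposits = +¥58B.
Δrequired reserves = 7% × +¥58B = +¥4.06B.
Δexcess reserves = Δreserves − Δrequired = +¥88B − (+¥4.06B) = +¥83.94 billion.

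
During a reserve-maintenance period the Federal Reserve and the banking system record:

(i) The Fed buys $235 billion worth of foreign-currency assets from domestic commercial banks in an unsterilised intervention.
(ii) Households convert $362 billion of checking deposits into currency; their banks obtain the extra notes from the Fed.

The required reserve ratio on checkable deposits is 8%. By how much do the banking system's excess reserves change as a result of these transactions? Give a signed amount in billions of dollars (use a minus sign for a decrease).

FX purchase $235 billion: reserves +$235B, deposits 0.
Currency withdrawal $362 billion: reserves −$362B, deposits −$362B.
Totals: Δreserves = −$127B, Δdeposits = −$362B.
Δrequired reserves = 8% × −$362B = −$28.96B.
Δexcess reserves = Δreserves − Δrequired = −$127B − (−$28.96B) = -$98.04 billion.

-$98.04 billion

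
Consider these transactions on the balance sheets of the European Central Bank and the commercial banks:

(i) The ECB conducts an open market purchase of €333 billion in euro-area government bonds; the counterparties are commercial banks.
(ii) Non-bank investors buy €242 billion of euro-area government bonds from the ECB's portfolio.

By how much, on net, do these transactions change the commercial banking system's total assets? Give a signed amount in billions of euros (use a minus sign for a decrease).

-€242 billion

OMO purchase (from banks) €333 billion: just an asset swap on bank balance sheets → 0.
Asset sale (to non-banks) €242 billion: bank balance sheets shrink → −€242B.
Net: 0 − 242 = -€242 billion.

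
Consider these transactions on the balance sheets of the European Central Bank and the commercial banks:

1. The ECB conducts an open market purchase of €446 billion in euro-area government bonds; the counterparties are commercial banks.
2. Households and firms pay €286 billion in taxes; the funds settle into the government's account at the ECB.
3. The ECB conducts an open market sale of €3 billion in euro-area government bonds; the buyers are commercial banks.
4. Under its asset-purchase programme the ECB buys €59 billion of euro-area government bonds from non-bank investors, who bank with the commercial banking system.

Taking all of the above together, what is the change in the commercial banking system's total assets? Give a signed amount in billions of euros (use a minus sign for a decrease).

-€227 billion

OMO purchase (from banks) €446 billion: just an asset swap on bank balance sheets → 0.
Government account inflow €286 billion: bank balance sheets shrink → −€286B.
OMO sale (to banks) €3 billion: just an asset swap on bank balance sheets → 0.
Asset purchase (from non-banks) €59 billion: bank balance sheets expand → +€59B.
Net: 0 − 286 + 0 + 59 = -€227 billion.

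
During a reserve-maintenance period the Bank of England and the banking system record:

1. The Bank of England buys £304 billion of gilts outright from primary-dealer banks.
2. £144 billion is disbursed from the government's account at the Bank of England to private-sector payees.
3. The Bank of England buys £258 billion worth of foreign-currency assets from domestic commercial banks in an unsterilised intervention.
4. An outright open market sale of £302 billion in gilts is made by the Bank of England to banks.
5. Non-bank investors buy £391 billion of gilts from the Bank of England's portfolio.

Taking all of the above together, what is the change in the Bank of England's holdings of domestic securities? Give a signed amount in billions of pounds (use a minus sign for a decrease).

OMO purchase (from banks) £304 billion: securities added to the Bank of England's portfolio → +£304B.
Government spending £144 billion: the Bank of England's securities portfolio is untouched → 0.
FX purchase £258 billion: the Bank of England's securities portfolio is untouched → 0.
OMO sale (to banks) £302 billion: securities removed from the Bank of England's portfolio → −£302B.
Asset sale (to non-banks) £391 billion: securities removed from the Bank of England's portfolio → −£391B.
Net: 304 + 0 + 0 − 302 − 391 = -£389 billion.

-£389 billion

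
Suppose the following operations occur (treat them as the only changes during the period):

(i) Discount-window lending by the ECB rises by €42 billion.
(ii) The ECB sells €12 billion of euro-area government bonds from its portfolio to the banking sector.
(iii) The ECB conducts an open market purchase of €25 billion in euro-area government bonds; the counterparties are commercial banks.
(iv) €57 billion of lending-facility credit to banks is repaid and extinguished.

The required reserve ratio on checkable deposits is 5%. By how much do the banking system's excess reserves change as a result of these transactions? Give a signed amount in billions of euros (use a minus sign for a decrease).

-€2 billion

Discount-window loan €42 billion: reserves +€42B, deposits 0.
OMO sale (to banks) €12 billion: reserves −€12B, deposits 0.
OMO purchase (from banks) €25 billion: reserves +€25B, deposits 0.
Discount-window repayment €57 billion: reserves −€57B, deposits 0.
Totals: Δreserves = −€2B, Δdeposits = 0.
Δrequired reserves = 5% × 0 = 0.
Δexcess reserves = Δreserves − Δrequired = −€2B − (0) = -€2 billion.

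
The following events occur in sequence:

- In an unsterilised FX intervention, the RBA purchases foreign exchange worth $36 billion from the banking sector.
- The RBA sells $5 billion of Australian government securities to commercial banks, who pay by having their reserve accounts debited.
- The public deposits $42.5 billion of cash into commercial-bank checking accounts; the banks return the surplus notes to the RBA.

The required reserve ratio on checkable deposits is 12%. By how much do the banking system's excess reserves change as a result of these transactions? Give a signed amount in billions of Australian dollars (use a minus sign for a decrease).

+$68.4 billion

FX purchase $36 billion: reserves +$36B, deposits 0.
OMO sale (to banks) $5 billion: reserves −$5B, deposits 0.
Currency deposit $42.5 billion: reserves +$42.5B, deposits +$42.5B.
Totals: Δreserves = +$73.5B, Δdeposits = +$42.5B.
Δrequired reserves = 12% × +$42.5B = +$5.1B.
Δexcess reserves = Δreserves − Δrequired = +$73.5B − (+$5.1B) = +$68.4 billion.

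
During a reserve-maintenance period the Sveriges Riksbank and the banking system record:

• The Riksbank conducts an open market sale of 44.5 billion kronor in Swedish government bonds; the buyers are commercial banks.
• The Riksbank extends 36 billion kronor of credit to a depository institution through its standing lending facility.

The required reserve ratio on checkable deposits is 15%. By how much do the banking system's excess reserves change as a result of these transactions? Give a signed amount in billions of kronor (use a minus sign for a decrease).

-8.5 billion

OMO sale (to banks) 44.5 billion kronor: reserves −44.5B, deposits 0.
Discount-window loan 36 billion kronor: reserves +36B, deposits 0.
Totals: Δreserves = −8.5B, Δdeposits = 0.
Δrequired reserves = 15% × 0 = 0.
Δexcess reserves = Δreserves − Δrequired = −8.5B − (0) = -8.5 billion.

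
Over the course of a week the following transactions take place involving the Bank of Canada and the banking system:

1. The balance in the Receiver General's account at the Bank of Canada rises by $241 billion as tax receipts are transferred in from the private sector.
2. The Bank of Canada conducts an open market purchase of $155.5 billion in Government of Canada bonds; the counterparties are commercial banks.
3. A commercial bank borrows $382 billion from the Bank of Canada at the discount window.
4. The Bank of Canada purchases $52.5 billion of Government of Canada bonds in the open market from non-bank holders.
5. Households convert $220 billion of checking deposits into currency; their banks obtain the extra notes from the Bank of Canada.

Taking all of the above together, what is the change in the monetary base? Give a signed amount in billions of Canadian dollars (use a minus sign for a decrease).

Government account inflow $241 billion: reserves shift to a non-base liability → −$241B.
OMO purchase (from banks) $155.5 billion: Bank of Canada balance sheet expands → +$155.5B.
Discount-window loan $382 billion: Bank of Canada balance sheet expands → +$382B.
Asset purchase (from non-banks) $52.5 billion: Bank of Canada balance sheet expands → +$52.5B.
Currency withdrawal $220 billion: just a shift between currency and reserves — both are base money → 0.
Net: −241 + 155.5 + 382 + 52.5 + 0 = +$349 billion.

+$349 billion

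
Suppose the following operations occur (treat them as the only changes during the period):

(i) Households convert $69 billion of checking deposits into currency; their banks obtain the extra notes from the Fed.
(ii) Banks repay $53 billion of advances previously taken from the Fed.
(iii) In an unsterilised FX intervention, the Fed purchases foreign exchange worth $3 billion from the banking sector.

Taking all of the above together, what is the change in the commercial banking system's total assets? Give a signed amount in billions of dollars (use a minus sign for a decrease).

-$122 billion

Fed balance sheet:
  Assets:      Loans to banks −$53B, Foreign assets +$3B
  Liabilities: Bank reserves −$119B, Currency in circulation +$69B
Commercial banking system:
  Assets:      Reserves at CB −$119B, Foreign assets −$3B
  Liabilities: Checkable deposits −$69B, Borrowings from CB −$53B
Change in total bank assets = -$122 billion.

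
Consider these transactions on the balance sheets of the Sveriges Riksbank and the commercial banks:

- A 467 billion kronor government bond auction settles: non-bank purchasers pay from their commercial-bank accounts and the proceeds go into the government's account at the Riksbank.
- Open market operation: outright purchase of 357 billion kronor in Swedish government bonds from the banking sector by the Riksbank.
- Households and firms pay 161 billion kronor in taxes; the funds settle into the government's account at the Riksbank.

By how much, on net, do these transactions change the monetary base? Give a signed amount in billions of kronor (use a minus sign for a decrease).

Government account inflow 467 billion kronor: reserves shift to a non-base liability → −467B.
OMO purchase (from banks) 357 billion kronor: Riksbank balance sheet expands → +357B.
Government account inflow 161 billion kronor: reserves shift to a non-base liability → −161B.
Net: −467 + 357 − 161 = -271 billion.

-271 billion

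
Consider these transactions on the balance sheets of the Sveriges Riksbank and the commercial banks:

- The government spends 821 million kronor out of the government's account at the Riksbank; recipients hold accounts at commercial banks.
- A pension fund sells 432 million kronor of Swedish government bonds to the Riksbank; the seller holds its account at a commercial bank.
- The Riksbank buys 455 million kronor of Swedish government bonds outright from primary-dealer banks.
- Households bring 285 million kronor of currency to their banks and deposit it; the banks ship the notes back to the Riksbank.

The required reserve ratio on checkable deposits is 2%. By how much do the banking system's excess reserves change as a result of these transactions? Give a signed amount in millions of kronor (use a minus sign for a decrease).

Government spending 821 million kronor: reserves +821M, deposits +821M.
Asset purchase (from non-banks) 432 million kronor: reserves +432M, deposits +432M.
OMO purchase (from banks) 455 million kronor: reserves +455M, deposits 0.
Currency deposit 285 million kronor: reserves +285M, deposits +285M.
Totals: Δreserves = +1993M, Δdeposits = +1538M.
Δrequired reserves = 2% × +1538M = +30.76M.
Δexcess reserves = Δreserves − Δrequired = +1993M − (+30.76M) = +1962.24 million.

+1962.24 million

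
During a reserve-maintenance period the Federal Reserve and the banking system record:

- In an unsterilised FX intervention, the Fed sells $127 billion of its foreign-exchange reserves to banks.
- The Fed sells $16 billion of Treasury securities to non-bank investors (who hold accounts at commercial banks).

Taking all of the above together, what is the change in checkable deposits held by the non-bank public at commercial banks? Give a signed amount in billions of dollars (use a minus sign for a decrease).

-$16 billion

FX sale $127 billion: the counterparty is a bank, so public deposits are unchanged → 0.
Asset sale (to non-banks) $16 billion: non-bank counterparties' bank balances fall → −$16B.
Net: 0 − 16 = -$16 billion.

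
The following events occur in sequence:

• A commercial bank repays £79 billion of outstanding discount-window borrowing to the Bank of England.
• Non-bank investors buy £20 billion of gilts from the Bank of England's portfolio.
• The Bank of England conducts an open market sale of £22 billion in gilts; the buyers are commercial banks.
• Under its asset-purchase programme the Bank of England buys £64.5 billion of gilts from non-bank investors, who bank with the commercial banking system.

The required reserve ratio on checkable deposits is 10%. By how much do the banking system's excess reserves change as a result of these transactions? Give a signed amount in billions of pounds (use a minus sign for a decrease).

-£60.95 billion

Discount-window repayment £79 billion: reserves −£79B, deposits 0.
Asset sale (to non-banks) £20 billion: reserves −£20B, deposits −£20B.
OMO sale (to banks) £22 billion: reserves −£22B, deposits 0.
Asset purchase (from non-banks) £64.5 billion: reserves +£64.5B, deposits +£64.5B.
Totals: Δreserves = −£56.5B, Δdeposits = +£44.5B.
Δrequired reserves = 10% × +£44.5B = +£4.45B.
Δexcess reserves = Δreserves − Δrequired = −£56.5B − (+£4.45B) = -£60.95 billion.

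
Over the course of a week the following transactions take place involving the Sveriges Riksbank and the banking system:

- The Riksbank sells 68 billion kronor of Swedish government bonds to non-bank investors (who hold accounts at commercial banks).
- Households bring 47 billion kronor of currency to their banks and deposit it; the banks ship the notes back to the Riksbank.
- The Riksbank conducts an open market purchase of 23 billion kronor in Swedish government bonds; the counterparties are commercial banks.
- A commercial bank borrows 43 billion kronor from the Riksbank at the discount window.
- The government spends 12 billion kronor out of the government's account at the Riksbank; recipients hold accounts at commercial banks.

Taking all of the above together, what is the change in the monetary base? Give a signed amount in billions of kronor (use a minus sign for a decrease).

Asset sale (to non-banks) 68 billion kronor: Riksbank balance sheet contracts → −68B.
Currency deposit 47 billion kronor: just a shift between currency and reserves — both are base money → 0.
OMO purchase (from banks) 23 billion kronor: Riksbank balance sheet expands → +23B.
Discount-window loan 43 billion kronor: Riksbank balance sheet expands → +43B.
Government spending 12 billion kronor: a non-base liability converts back to reserves → +12B.
Net: −68 + 0 + 23 + 43 + 12 = +10 billion.

+10 billion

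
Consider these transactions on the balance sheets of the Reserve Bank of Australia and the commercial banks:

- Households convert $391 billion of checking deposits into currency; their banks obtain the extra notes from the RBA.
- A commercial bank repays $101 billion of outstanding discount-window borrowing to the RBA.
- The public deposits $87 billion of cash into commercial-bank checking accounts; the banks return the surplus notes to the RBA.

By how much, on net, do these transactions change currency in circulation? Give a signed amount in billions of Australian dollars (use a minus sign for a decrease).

+$304 billion

Currency withdrawal $391 billion: notes leave the central bank → +$391B.
Discount-window repayment $101 billion: no currency enters or leaves circulation → 0.
Currency deposit $87 billion: notes return to the central bank → −$87B.
Net: 391 + 0 − 87 = +$304 billion.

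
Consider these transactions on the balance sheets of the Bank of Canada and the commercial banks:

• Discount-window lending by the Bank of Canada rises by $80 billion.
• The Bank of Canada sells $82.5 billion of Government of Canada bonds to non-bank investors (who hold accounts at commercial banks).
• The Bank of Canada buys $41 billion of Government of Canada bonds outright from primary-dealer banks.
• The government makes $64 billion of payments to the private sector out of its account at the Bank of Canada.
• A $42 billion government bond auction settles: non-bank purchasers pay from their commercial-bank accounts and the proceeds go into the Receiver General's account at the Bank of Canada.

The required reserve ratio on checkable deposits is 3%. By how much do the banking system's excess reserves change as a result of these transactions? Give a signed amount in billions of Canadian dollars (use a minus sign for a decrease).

+$62.315 billion

Discount-window loan $80 billion: reserves +$80B, deposits 0.
Asset sale (to non-banks) $82.5 billion: reserves −$82.5B, deposits −$82.5B.
OMO purchase (from banks) $41 billion: reserves +$41B, deposits 0.
Government spending $64 billion: reserves +$64B, deposits +$64B.
Government account inflow $42 billion: reserves −$42B, deposits −$42B.
Totals: Δreserves = +$60.5B, Δdeposits = −$60.5B.
Δrequired reserves = 3% × −$60.5B = −$1.815B.
Δexcess reserves = Δreserves − Δrequired = +$60.5B − (−$1.815B) = +$62.315 billion.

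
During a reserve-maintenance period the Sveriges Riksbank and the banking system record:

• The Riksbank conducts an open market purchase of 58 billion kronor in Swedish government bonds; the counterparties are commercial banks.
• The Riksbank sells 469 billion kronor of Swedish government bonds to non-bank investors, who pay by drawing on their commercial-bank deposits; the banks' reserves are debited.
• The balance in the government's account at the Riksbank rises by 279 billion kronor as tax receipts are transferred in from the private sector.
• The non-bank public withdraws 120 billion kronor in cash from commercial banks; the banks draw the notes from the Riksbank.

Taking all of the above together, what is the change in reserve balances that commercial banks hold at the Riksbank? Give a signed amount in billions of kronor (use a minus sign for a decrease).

-810 billion

OMO purchase (from banks) 58 billion kronor: the Riksbank pays by crediting reserve accounts → +58B.
Asset sale (to non-banks) 469 billion kronor: the non-bank buyers' banks settle from reserves → −469B.
Government account inflow 279 billion kronor: funds move from bank reserves into the government account → −279B.
Currency withdrawal 120 billion kronor: banks swap reserves for currency → −120B.
Net: 58 − 469 − 279 − 120 = -810 billion.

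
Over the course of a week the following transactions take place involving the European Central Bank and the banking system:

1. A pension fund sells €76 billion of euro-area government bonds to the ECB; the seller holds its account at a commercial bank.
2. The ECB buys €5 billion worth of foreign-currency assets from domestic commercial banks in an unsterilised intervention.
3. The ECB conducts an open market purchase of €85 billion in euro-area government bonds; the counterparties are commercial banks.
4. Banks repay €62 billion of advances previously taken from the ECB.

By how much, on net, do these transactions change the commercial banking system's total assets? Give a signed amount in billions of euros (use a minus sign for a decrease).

+€14 billion

ECB balance sheet:
  Assets:      Securities +€161B, Loans to banks −€62B, Foreign assets +€5B
  Liabilities: Bank reserves +€104B
Commercial banking system:
  Assets:      Reserves at CB +€104B, Securities −€85B, Foreign assets −€5B
  Liabilities: Checkable deposits +€76B, Borrowings from CB −€62B
Change in total bank assets = +€14 billion.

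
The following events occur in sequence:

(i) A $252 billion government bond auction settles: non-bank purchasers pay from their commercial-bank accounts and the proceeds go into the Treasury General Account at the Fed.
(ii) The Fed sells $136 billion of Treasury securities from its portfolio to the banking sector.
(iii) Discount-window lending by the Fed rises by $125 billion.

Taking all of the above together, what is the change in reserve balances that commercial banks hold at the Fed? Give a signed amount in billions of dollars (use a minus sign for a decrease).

-$263 billion

Fed balance sheet:
  Assets:      Securities −$136B, Loans to banks +$125B
  Liabilities: Bank reserves −$263B, Government deposits +$252B
Commercial banking system:
  Assets:      Reserves at CB −$263B, Securities +$136B
  Liabilities: Checkable deposits −$252B, Borrowings from CB +$125B
So the change in reserve balances that commercial banks hold at the Fed is -$263 billion.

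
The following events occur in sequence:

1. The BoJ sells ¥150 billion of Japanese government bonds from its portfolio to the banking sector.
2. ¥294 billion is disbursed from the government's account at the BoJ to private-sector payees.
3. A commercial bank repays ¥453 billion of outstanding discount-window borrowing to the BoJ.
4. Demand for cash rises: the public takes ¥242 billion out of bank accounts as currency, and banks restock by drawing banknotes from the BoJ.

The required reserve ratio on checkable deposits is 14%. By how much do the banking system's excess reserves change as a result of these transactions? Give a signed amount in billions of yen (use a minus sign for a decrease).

-¥558.28 billion

OMO sale (to banks) ¥150 billion: reserves −¥150B, deposits 0.
Government spending ¥294 billion: reserves +¥294B, deposits +¥294B.
Discount-window repayment ¥453 billion: reserves −¥453B, deposits 0.
Currency withdrawal ¥242 billion: reserves −¥242B, deposits −¥242B.
Totals: Δreserves = −¥551B, Δdeposits = +¥52B.
Δrequired reserves = 14% × +¥52B = +¥7.28B.
Δexcess reserves = Δreserves − Δrequired = −¥551B − (+¥7.28B) = -¥558.28 billion.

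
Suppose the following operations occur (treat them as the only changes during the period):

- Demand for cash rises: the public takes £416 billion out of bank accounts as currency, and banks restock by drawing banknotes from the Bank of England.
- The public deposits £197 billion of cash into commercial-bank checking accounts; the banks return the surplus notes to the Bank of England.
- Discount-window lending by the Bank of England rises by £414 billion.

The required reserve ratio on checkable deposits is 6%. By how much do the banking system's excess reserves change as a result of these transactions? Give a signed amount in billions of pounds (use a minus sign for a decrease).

+£208.14 billion

Currency withdrawal £416 billion: reserves −£416B, deposits −£416B.
Currency deposit £197 billion: reserves +£197B, deposits +£197B.
Discount-window loan £414 billion: reserves +£414B, deposits 0.
Totals: Δreserves = +£195B, Δdeposits = −£219B.
Δrequired reserves = 6% × −£219B = −£13.14B.
Δexcess reserves = Δreserves − Δrequired = +£195B − (−£13.14B) = +£208.14 billion.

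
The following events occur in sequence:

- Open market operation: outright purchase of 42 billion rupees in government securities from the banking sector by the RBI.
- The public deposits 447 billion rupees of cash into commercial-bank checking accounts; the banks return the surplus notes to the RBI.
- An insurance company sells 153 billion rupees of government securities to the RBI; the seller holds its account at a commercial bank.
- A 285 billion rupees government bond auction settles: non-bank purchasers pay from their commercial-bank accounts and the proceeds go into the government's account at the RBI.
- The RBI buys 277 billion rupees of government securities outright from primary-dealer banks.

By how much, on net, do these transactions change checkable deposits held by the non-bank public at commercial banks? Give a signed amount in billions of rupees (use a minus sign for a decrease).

OMO purchase (from banks) 42 billion rupees: the counterparty is a bank, so public deposits are unchanged → 0.
Currency deposit 447 billion rupees: non-bank counterparties' bank balances rise → +447B.
Asset purchase (from non-banks) 153 billion rupees: non-bank counterparties' bank balances rise → +153B.
Government account inflow 285 billion rupees: non-bank counterparties' bank balances fall → −285B.
OMO purchase (from banks) 277 billion rupees: the counterparty is a bank, so public deposits are unchanged → 0.
Net: 0 + 447 + 153 − 285 + 0 = +315 billion.

+315 billion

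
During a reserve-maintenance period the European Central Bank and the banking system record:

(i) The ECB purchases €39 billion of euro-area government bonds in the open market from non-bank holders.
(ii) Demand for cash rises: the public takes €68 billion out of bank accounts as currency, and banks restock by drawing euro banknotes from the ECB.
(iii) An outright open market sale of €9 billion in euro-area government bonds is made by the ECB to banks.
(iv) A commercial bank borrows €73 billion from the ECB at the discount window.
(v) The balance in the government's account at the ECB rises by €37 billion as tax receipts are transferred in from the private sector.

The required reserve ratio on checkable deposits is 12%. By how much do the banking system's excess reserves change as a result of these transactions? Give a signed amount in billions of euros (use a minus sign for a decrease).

Asset purchase (from non-banks) €39 billion: reserves +€39B, deposits +€39B.
Currency withdrawal €68 billion: reserves −€68B, deposits −€68B.
OMO sale (to banks) €9 billion: reserves −€9B, deposits 0.
Discount-window loan €73 billion: reserves +€73B, deposits 0.
Government account inflow €37 billion: reserves −€37B, deposits −€37B.
Totals: Δreserves = −€2B, Δdeposits = −€66B.
Δrequired reserves = 12% × −€66B = −€7.92B.
Δexcess reserves = Δreserves − Δrequired = −€2B − (−€7.92B) = +€5.92 billion.

+€5.92 billion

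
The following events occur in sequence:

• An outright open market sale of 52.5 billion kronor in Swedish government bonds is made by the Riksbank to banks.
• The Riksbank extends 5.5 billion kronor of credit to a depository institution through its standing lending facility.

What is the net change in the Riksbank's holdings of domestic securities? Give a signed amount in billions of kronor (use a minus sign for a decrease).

OMO sale (to banks) 52.5 billion kronor: securities removed from the Riksbank's portfolio → −52.5B.
Discount-window loan 5.5 billion kronor: the Riksbank's securities portfolio is untouched → 0.
Net: −52.5 + 0 = -52.5 billion.

-52.5 billion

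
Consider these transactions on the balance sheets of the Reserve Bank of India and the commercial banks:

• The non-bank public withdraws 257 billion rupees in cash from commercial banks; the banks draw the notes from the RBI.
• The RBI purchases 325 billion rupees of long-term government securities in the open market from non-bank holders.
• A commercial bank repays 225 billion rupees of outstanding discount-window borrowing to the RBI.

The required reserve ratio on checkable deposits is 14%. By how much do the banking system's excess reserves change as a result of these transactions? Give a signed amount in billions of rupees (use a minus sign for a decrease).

-166.52 billion

Currency withdrawal 257 billion rupees: reserves −257B, deposits −257B.
Asset purchase (from non-banks) 325 billion rupees: reserves +325B, deposits +325B.
Discount-window repayment 225 billion rupees: reserves −225B, deposits 0.
Totals: Δreserves = −157B, Δdeposits = +68B.
Δrequired reserves = 14% × +68B = +9.52B.
Δexcess reserves = Δreserves − Δrequired = −157B − (+9.52B) = -166.52 billion.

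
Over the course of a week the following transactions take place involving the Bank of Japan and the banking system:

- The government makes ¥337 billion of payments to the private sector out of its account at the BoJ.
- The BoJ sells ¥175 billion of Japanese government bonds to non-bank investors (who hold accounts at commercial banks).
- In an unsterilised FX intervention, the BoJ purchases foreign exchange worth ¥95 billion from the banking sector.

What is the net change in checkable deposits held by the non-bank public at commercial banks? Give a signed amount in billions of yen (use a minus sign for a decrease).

+¥162 billion

Government spending ¥337 billion: non-bank counterparties' bank balances rise → +¥337B.
Asset sale (to non-banks) ¥175 billion: non-bank counterparties' bank balances fall → −¥175B.
FX purchase ¥95 billion: the counterparty is a bank, so public deposits are unchanged → 0.
Net: 337 − 175 + 0 = +¥162 billion.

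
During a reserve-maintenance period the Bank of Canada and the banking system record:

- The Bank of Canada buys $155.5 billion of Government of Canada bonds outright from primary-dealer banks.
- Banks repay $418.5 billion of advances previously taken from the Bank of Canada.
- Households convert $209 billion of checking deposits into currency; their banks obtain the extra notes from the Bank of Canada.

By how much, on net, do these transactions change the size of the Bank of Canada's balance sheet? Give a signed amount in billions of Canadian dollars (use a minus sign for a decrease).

-$263 billion

Bank of Canada balance sheet:
  Assets:      Securities +$155.5B, Loans to banks −$418.5B
  Liabilities: Bank reserves −$472B, Currency in circulation +$209B
Change in total Bank of Canada assets = -$263 billion.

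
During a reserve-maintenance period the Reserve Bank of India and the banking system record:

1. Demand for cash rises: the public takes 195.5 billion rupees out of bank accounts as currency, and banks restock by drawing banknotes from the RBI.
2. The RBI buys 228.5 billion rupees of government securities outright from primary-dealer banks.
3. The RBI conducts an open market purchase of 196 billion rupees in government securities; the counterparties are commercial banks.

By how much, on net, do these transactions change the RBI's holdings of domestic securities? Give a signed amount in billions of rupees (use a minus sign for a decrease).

RBI balance sheet:
  Assets:      Securities +424.5B
  Liabilities: Bank reserves +229B, Currency in circulation +195.5B
So the change in the RBI's holdings of domestic securities is +424.5 billion.

+424.5 billion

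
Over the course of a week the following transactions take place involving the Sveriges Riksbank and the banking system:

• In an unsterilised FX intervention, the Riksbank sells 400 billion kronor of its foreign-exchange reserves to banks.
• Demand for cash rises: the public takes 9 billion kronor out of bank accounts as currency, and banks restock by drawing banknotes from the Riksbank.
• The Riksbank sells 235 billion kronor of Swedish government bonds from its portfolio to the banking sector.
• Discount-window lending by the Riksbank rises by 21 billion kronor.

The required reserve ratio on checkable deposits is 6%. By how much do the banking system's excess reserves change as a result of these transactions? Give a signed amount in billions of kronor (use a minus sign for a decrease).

-622.46 billion

FX sale 400 billion kronor: reserves −400B, deposits 0.
Currency withdrawal 9 billion kronor: reserves −9B, deposits −9B.
OMO sale (to banks) 235 billion kronor: reserves −235B, deposits 0.
Discount-window loan 21 billion kronor: reserves +21B, deposits 0.
Totals: Δreserves = −623B, Δdeposits = −9B.
Δrequired reserves = 6% × −9B = −0.54B.
Δexcess reserves = Δreserves − Δrequired = −623B − (−0.54B) = -622.46 billion.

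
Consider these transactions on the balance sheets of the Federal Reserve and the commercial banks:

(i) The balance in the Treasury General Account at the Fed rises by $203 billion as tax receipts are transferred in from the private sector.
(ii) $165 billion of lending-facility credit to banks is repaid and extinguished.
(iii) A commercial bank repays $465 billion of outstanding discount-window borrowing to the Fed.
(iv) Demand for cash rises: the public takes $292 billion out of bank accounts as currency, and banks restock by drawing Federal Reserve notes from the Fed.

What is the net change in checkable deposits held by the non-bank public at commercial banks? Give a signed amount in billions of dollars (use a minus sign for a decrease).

-$495 billion

Government account inflow $203 billion: non-bank counterparties' bank balances fall → −$203B.
Discount-window repayment $165 billion: the counterparty is a bank, so public deposits are unchanged → 0.
Discount-window repayment $465 billion: the counterparty is a bank, so public deposits are unchanged → 0.
Currency withdrawal $292 billion: non-bank counterparties' bank balances fall → −$292B.
Net: −203 + 0 + 0 − 292 = -$495 billion.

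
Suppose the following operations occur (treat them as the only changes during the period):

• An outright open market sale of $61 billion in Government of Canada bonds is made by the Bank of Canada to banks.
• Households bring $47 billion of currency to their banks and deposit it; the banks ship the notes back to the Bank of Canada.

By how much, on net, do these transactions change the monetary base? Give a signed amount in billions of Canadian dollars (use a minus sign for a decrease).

-$61 billion

Bank of Canada balance sheet:
  Assets:      Securities −$61B
  Liabilities: Bank reserves −$14B, Currency in circulation −$47B
Monetary base = currency + reserves: −$47B + (−$14B) = -$61 billion.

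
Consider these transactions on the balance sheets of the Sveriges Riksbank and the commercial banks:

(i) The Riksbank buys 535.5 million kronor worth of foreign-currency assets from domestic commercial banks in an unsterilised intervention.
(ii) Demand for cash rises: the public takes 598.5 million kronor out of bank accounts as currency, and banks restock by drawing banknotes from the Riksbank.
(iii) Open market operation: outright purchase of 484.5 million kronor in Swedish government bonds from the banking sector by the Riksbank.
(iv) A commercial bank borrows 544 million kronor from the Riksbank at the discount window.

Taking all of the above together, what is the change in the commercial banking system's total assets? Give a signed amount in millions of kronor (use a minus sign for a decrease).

Riksbank balance sheet:
  Assets:      Securities +484.5M, Loans to banks +544M, Foreign assets +535.5M
  Liabilities: Bank reserves +965.5M, Currency in circulation +598.5M
Commercial banking system:
  Assets:      Reserves at CB +965.5M, Securities −484.5M, Foreign assets −535.5M
  Liabilities: Checkable deposits −598.5M, Borrowings from CB +544M
Change in total bank assets = -54.5 million.

-54.5 million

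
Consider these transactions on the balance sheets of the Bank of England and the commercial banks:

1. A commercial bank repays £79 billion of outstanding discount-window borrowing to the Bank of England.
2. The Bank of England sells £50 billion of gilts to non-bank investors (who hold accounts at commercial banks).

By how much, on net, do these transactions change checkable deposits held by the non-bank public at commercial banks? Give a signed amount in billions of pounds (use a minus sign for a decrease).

-£50 billion

Bank of England balance sheet:
  Assets:      Securities −£50B, Loans to banks −£79B
  Liabilities: Bank reserves −£129B
Commercial banking system:
  Assets:      Reserves at CB −£129B
  Liabilities: Checkable deposits −£50B, Borrowings from CB −£79B
So the change in checkable deposits held by the non-bank public at commercial banks is -£50 billion.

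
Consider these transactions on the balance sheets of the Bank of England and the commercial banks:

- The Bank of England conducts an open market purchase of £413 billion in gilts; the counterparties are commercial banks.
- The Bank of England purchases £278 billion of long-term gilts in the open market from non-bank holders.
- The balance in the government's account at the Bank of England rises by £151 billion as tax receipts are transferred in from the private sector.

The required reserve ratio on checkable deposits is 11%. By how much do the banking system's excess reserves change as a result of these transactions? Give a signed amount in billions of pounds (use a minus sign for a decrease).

OMO purchase (from banks) £413 billion: reserves +£413B, deposits 0.
Asset purchase (from non-banks) £278 billion: reserves +£278B, deposits +£278B.
Government account inflow £151 billion: reserves −£151B, deposits −£151B.
Totals: Δreserves = +£540B, Δdeposits = +£127B.
Δrequired reserves = 11% × +£127B = +£13.97B.
Δexcess reserves = Δreserves − Δrequired = +£540B − (+£13.97B) = +£526.03 billion.

+£526.03 billion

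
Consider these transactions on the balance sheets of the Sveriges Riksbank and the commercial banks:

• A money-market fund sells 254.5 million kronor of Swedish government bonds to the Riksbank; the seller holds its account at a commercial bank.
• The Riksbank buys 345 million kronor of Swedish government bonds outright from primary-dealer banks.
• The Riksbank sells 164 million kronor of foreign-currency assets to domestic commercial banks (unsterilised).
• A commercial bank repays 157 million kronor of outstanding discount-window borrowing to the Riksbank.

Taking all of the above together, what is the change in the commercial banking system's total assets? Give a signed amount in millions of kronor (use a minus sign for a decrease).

Asset purchase (from non-banks) 254.5 million kronor: bank balance sheets expand → +254.5M.
OMO purchase (from banks) 345 million kronor: just an asset swap on bank balance sheets → 0.
FX sale 164 million kronor: just an asset swap on bank balance sheets → 0.
Discount-window repayment 157 million kronor: bank balance sheets shrink → −157M.
Net: 254.5 + 0 + 0 − 157 = +97.5 million.

+97.5 million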